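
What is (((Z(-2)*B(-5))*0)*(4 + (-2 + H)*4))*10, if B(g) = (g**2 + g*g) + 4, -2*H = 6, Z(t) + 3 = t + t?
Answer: 0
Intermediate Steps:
Z(t) = -3 + 2*t (Z(t) = -3 + (t + t) = -3 + 2*t)
H = -3 (H = -1/2*6 = -3)
B(g) = 4 + 2*g**2 (B(g) = (g**2 + g**2) + 4 = 2*g**2 + 4 = 4 + 2*g**2)
(((Z(-2)*B(-5))*0)*(4 + (-2 + H)*4))*10 = ((((-3 + 2*(-2))*(4 + 2*(-5)**2))*0)*(4 + (-2 - 3)*4))*10 = ((((-3 - 4)*(4 + 2*25))*0)*(4 - 5*4))*10 = ((-7*(4 + 50)*0)*(4 - 20))*10 = ((-7*54*0)*(-16))*10 = (-378*0*(-16))*10 = (0*(-16))*10 = 0*10 = 0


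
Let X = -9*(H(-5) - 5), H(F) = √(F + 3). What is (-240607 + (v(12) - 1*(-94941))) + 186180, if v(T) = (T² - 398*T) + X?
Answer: 35927 - 9*I*√2 ≈ 35927.0 - 12.728*I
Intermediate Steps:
H(F) = √(3 + F)
X = 45 - 9*I*√2 (X = -9*(√(3 - 5) - 5) = -9*(√(-2) - 5) = -9*(I*√2 - 5) = -9*(-5 + I*√2) = 45 - 9*I*√2 ≈ 45.0 - 12.728*I)
v(T) = 45 + T² - 398*T - 9*I*√2 (v(T) = (T² - 398*T) + (45 - 9*I*√2) = 45 + T² - 398*T - 9*I*√2)
(-240607 + (v(12) - 1*(-94941))) + 186180 = (-240607 + ((45 + 12² - 398*12 - 9*I*√2) - 1*(-94941))) + 186180 = (-240607 + ((45 + 144 - 4776 - 9*I*√2) + 94941)) + 186180 = (-240607 + ((-4587 - 9*I*√2) + 94941)) + 186180 = (-240607 + (90354 - 9*I*√2)) + 186180 = (-150253 - 9*I*√2) + 186180 = 35927 - 9*I*√2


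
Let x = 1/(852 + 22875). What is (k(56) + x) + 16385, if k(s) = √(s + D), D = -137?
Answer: 388766896/23727 + 9*I ≈ 16385.0 + 9.0*I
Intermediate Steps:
k(s) = √(-137 + s) (k(s) = √(s - 137) = √(-137 + s))
x = 1/23727 ≈ 4.2146e-5
(k(56) + x) + 16385 = (√(-137 + 56) + 1/23727) + 16385 = (√(-81) + 1/23727) + 16385 = (9*I + 1/23727) + 16385 = (1/23727 + 9*I) + 16385 = 388766896/23727 + 9*I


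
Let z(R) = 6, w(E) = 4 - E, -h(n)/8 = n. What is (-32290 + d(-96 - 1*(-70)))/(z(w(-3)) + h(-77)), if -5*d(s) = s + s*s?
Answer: -16210/311 ≈ -52.122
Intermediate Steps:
h(n) = -8*n
d(s) = -s/5 - s**2/5 (d(s) = -(s + s*s)/5 = -(s + s**2)/5 = -s/5 - s**2/5)
(-32290 + d(-96 - 1*(-70)))/(z(w(-3)) + h(-77)) = (-32290 - (-96 - 1*(-70))*(1 + (-96 - 1*(-70)))/5)/(6 - 8*(-77)) = (-32290 - (-96 + 70)*(1 + (-96 + 70))/5)/(6 + 616) = (-32290 - 1/5*(-26)*(1 - 26))/622 = (-32290 - 1/5*(-26)*(-25))*(1/622) = (-32290 - 130)*(1/622) = -32420*1/622 = -16210/311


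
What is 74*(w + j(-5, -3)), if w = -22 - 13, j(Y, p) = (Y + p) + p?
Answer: -3404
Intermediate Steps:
j(Y, p) = Y + 2*p
w = -35
74*(w + j(-5, -3)) = 74*(-35 + (-5 + 2*(-3))) = 74*(-35 + (-5 - 6)) = 74*(-35 - 11) = 74*(-46) = -3404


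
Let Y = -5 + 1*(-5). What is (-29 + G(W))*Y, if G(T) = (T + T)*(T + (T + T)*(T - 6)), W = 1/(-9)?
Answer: 213430/729 ≈ 292.77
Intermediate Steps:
W = -⅑ ≈ -0.11111
G(T) = 2*T*(T + 2*T*(-6 + T)) (G(T) = (2*T)*(T + (2*T)*(-6 + T)) = (2*T)*(T + 2*T*(-6 + T)) = 2*T*(T + 2*T*(-6 + T)))
Y = -10 (Y = -5 - 5 = -10)
(-29 + G(W))*Y = (-29 + (-⅑)²*(-22 + 4*(-⅑)))*(-10) = (-29 + (-22 - 4/9)/81)*(-10) = (-29 + (1/81)*(-202/9))*(-10) = (-29 - 202/729)*(-10) = -21343/729*(-10) = 213430/729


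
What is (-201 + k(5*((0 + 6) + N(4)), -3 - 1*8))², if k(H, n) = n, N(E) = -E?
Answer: 44944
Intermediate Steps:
(-201 + k(5*((0 + 6) + N(4)), -3 - 1*8))² = (-201 + (-3 - 1*8))² = (-201 + (-3 - 8))² = (-201 - 11)² = (-212)² = 44944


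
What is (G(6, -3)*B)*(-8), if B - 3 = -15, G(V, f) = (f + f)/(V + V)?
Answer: -48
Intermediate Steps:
G(V, f) = f/V (G(V, f) = (2*f)/((2*V)) = (2*f)*(1/(2*V)) = f/V)
B = -12 (B = 3 - 15 = -12)
(G(6, -3)*B)*(-8) = (-3/6*(-12))*(-8) = (-3*1/6*(-12))*(-8) = -1/2*(-12)*(-8) = 6*(-8) = -48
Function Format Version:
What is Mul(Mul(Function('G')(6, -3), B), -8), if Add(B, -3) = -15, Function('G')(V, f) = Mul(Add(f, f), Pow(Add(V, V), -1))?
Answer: -48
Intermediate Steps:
Function('G')(V, f) = Mul(f, Pow(V, -1)) (Function('G')(V, f) = Mul(Mul(2, f), Pow(Mul(2, V), -1)) = Mul(Mul(2, f), Mul(Rational(1, 2), Pow(V, -1))) = Mul(f, Pow(V, -1)))
B = -12 (B = Add(3, -15) = -12)
Mul(Mul(Function('G')(6, -3), B), -8) = Mul(Mul(Mul(-3, Pow(6, -1)), -12), -8) = Mul(Mul(Mul(-3, Rational(1, 6)), -12), -8) = Mul(Mul(Rational(-1, 2), -12), -8) = Mul(6, -8) = -48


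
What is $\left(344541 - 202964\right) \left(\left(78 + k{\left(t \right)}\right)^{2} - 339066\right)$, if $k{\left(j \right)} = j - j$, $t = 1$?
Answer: $-47142592614$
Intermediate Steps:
$k{\left(j \right)} = 0$
$\left(344541 - 202964\right) \left(\left(78 + k{\left(t \right)}\right)^{2} - 339066\right) = \left(344541 - 202964\right) \left(\left(78 + 0\right)^{2} - 339066\right) = 141577 \left(78^{2} - 339066\right) = 141577 \left(6084 - 339066\right) = 141577 \left(-332982\right) = -47142592614$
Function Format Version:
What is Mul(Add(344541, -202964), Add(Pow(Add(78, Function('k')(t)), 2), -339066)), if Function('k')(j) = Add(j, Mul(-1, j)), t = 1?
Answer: -47142592614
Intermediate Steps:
Function('k')(j) = 0
Mul(Add(344541, -202964), Add(Pow(Add(78, Function('k')(t)), 2), -339066)) = Mul(Add(344541, -202964), Add(Pow(Add(78, 0), 2), -339066)) = Mul(141577, Add(Pow(78, 2), -339066)) = Mul(141577, Add(6084, -339066)) = Mul(141577, -332982) = -47142592614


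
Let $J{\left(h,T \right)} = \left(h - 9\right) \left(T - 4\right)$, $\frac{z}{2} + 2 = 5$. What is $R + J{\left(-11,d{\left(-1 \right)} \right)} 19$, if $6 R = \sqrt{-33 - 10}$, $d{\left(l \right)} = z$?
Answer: $-760 + \frac{i \sqrt{43}}{6} \approx -760.0 + 1.0929 i$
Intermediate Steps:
$z = 6$ ($z = -4 + 2 \cdot 5 = -4 + 10 = 6$)
$d{\left(l \right)} = 6$
$J{\left(h,T \right)} = \left(-9 + h\right) \left(-4 + T\right)$
$R = \frac{i \sqrt{43}}{6}$ ($R = \frac{\sqrt{-33 - 10}}{6} = \frac{\sqrt{-43}}{6} = \frac{i \sqrt{43}}{6} \approx 1.0929 i$)
$R + J{\left(-11,d{\left(-1 \right)} \right)} 19 = \frac{i \sqrt{43}}{6} + \left(36 - 54 - -44 + 6 \left(-11\right)\right) 19 = \frac{i \sqrt{43}}{6} + \left(36 - 54 + 44 - 66\right) 19 = \frac{i \sqrt{43}}{6} - 760 = -760 + \frac{i \sqrt{43}}{6}$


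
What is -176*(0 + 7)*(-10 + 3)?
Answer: 8624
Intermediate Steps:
-176*(0 + 7)*(-10 + 3) = -1232*(-7) = -176*(-49) = 8624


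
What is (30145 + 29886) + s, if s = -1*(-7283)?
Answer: 67314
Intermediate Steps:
s = 7283
(30145 + 29886) + s = (30145 + 29886) + 7283 = 60031 + 7283 = 67314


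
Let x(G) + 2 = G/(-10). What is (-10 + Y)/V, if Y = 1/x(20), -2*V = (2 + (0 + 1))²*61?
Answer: 41/1098 ≈ 0.037341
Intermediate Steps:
x(G) = -2 - G/10 (x(G) = -2 + G/(-10) = -2 + G*(-⅒) = -2 - G/10)
V = -549/2 (V = -(2 + (0 + 1))²*61/2 = -(2 + 1)²*61/2 = -3²*61/2 = -9*61/2 = -½*549 = -549/2 ≈ -274.50)
Y = -¼ (Y = 1/(-2 - ⅒*20) = 1/(-2 - 2) = 1/(-4) = -¼ ≈ -0.25000)
(-10 + Y)/V = (-10 - ¼)/(-549/2) = -41/4*(-2/549) = 41/1098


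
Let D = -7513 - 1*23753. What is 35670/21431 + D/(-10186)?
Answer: 17817177/3763727 ≈ 4.7339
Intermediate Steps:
D = -31266 (D = -7513 - 23753 = -31266)
35670/21431 + D/(-10186) = 35670/21431 - 31266/(-10186) = 35670*(1/21431) - 31266*(-1/10186) = 1230/739 + 15633/5093 = 17817177/3763727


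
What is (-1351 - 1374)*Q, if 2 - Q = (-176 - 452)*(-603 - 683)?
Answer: 2200726350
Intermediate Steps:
Q = -807606 (Q = 2 - (-176 - 452)*(-603 - 683) = 2 - (-628)*(-1286) = 2 - 1*807608 = 2 - 807608 = -807606)
(-1351 - 1374)*Q = (-1351 - 1374)*(-807606) = -2725*(-807606) = 2200726350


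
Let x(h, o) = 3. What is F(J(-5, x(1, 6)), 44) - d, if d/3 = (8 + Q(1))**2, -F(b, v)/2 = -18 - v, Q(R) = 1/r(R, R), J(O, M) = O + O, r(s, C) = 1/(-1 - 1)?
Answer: 16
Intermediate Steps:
r(s, C) = -1/2 (r(s, C) = 1/(-2) = -1/2)
J(O, M) = 2*O
Q(R) = -2 (Q(R) = 1/(-1/2) = -2)
F(b, v) = 36 + 2*v (F(b, v) = -2*(-18 - v) = 36 + 2*v)
d = 108 (d = 3*(8 - 2)**2 = 3*6**2 = 3*36 = 108)
F(J(-5, x(1, 6)), 44) - d = (36 + 2*44) - 1*108 = (36 + 88) - 108 = 124 - 108 = 16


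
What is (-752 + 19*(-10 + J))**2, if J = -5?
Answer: 1075369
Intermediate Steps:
(-752 + 19*(-10 + J))**2 = (-752 + 19*(-10 - 5))**2 = (-752 + 19*(-15))**2 = (-752 - 285)**2 = (-1037)**2 = 1075369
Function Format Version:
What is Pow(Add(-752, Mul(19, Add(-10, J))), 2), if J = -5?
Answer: 1075369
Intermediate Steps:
Pow(Add(-752, Mul(19, Add(-10, J))), 2) = Pow(Add(-752, Mul(19, Add(-10, -5))), 2) = Pow(Add(-752, Mul(19, -15)), 2) = Pow(Add(-752, -285), 2) = Pow(-1037, 2) = 1075369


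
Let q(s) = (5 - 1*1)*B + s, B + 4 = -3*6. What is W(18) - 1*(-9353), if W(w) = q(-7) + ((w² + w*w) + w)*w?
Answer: 21246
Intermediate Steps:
B = -22 (B = -4 - 3*6 = -4 - 18 = -22)
q(s) = -88 + s (q(s) = (5 - 1*1)*(-22) + s = (5 - 1)*(-22) + s = 4*(-22) + s = -88 + s)
W(w) = -95 + w*(w + 2*w²) (W(w) = (-88 - 7) + ((w² + w*w) + w)*w = -95 + ((w² + w²) + w)*w = -95 + (2*w² + w)*w = -95 + (w + 2*w²)*w = -95 + w*(w + 2*w²))
W(18) - 1*(-9353) = (-95 + 18² + 2*18³) - 1*(-9353) = (-95 + 324 + 2*5832) + 9353 = (-95 + 324 + 11664) + 9353 = 11893 + 9353 = 21246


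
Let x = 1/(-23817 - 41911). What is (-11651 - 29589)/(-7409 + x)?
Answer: 2710622720/486978753 ≈ 5.5662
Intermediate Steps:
x = -1/65728 (x = 1/(-65728) = -1/65728 ≈ -1.5214e-5)
(-11651 - 29589)/(-7409 + x) = (-11651 - 29589)/(-7409 - 1/65728) = -41240/(-486978753/65728) = -41240*(-65728/486978753) = 2710622720/486978753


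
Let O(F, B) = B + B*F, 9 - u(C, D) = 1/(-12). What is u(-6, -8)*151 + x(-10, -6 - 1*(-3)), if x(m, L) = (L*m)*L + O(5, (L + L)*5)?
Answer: 13219/12 ≈ 1101.6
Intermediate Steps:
u(C, D) = 109/12 (u(C, D) = 9 - 1/(-12) = 9 - 1*(-1/12) = 9 + 1/12 = 109/12)
x(m, L) = 60*L + m*L² (x(m, L) = (L*m)*L + ((L + L)*5)*(1 + 5) = m*L² + ((2*L)*5)*6 = m*L² + (10*L)*6 = m*L² + 60*L = 60*L + m*L²)
u(-6, -8)*151 + x(-10, -6 - 1*(-3)) = (109/12)*151 + (-6 - 1*(-3))*(60 + (-6 - 1*(-3))*(-10)) = 16459/12 + (-6 + 3)*(60 + (-6 + 3)*(-10)) = 16459/12 - 3*(60 - 3*(-10)) = 16459/12 - 3*(60 + 30) = 16459/12 - 3*90 = 16459/12 - 270 = 13219/12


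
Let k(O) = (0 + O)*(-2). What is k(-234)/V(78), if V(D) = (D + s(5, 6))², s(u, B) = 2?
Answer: 117/1600 ≈ 0.073125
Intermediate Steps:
k(O) = -2*O (k(O) = O*(-2) = -2*O)
V(D) = (2 + D)² (V(D) = (D + 2)² = (2 + D)²)
k(-234)/V(78) = (-2*(-234))/((2 + 78)²) = 468/(80²) = 468/6400 = 468*(1/6400) = 117/1600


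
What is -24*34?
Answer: -816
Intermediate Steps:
-24*34 = -1*816 = -816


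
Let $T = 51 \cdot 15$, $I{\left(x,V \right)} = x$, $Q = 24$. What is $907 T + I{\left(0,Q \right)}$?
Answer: $693855$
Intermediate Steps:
$T = 765$
$907 T + I{\left(0,Q \right)} = 907 \cdot 765 + 0 = 693855 + 0 = 693855$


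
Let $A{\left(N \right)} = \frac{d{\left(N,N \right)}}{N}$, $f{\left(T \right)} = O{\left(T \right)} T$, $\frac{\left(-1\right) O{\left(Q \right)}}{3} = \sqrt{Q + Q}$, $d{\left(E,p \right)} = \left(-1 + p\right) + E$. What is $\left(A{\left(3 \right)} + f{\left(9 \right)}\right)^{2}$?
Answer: $\frac{118123}{9} - 270 \sqrt{2} \approx 12743.0$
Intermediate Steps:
$d{\left(E,p \right)} = -1 + E + p$
$O{\left(Q \right)} = - 3 \sqrt{2} \sqrt{Q}$ ($O{\left(Q \right)} = - 3 \sqrt{Q + Q} = - 3 \sqrt{2 Q} = - 3 \sqrt{2} \sqrt{Q}$)
$f{\left(T \right)} = - 3 \sqrt{2} T^{\frac{3}{2}}$ ($f{\left(T \right)} = - 3 \sqrt{2} \sqrt{T} T = - 3 \sqrt{2} T^{\frac{3}{2}}$)
$A{\left(N \right)} = \frac{-1 + 2 N}{N}$ ($A{\left(N \right)} = \frac{-1 + N + N}{N} = \frac{-1 + 2 N}{N}$)
$\left(A{\left(3 \right)} + f{\left(9 \right)}\right)^{2} = \left(\left(2 - \frac{1}{3}\right) - 3 \sqrt{2} \cdot 9^{\frac{3}{2}}\right)^{2} = \left(\left(2 - \frac{1}{3}\right) - 3 \sqrt{2} \cdot 27\right)^{2} = \left(\left(2 - \frac{1}{3}\right) - 81 \sqrt{2}\right)^{2} = \left(\frac{5}{3} - 81 \sqrt{2}\right)^{2}$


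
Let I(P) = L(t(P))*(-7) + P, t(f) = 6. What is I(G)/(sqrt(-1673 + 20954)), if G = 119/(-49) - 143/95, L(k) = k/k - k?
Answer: 20659*sqrt(19281)/12821865 ≈ 0.22373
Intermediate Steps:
L(k) = 1 - k
G = -2616/665 (G = 119*(-1/49) - 143*1/95 = -17/7 - 143/95 = -2616/665 ≈ -3.9338)
I(P) = 35 + P (I(P) = (1 - 1*6)*(-7) + P = (1 - 6)*(-7) + P = -5*(-7) + P = 35 + P)
I(G)/(sqrt(-1673 + 20954)) = (35 - 2616/665)/(sqrt(-1673 + 20954)) = 20659/(665*(sqrt(19281))) = 20659*(sqrt(19281)/19281)/665 = 20659*sqrt(19281)/12821865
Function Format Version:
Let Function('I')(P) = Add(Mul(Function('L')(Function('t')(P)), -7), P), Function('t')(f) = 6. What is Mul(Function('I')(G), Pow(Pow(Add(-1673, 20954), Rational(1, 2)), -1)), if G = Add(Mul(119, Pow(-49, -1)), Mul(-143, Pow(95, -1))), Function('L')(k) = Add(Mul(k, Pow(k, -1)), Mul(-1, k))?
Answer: Mul(Rational(20659, 12821865), Pow(19281, Rational(1, 2))) ≈ 0.22373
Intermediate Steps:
Function('L')(k) = Add(1, Mul(-1, k))
G = Rational(-2616, 665) (G = Add(Mul(119, Rational(-1, 49)), Mul(-143, Rational(1, 95))) = Add(Rational(-17, 7), Rational(-143, 95)) = Rational(-2616, 665) ≈ -3.9338)
Function('I')(P) = Add(35, P) (Function('I')(P) = Add(Mul(Add(1, Mul(-1, 6)), -7), P) = Add(Mul(Add(1, -6), -7), P) = Add(Mul(-5, -7), P) = Add(35, P))
Mul(Function('I')(G), Pow(Pow(Add(-1673, 20954), Rational(1, 2)), -1)) = Mul(Add(35, Rational(-2616, 665)), Pow(Pow(Add(-1673, 20954), Rational(1, 2)), -1)) = Mul(Rational(20659, 665), Pow(Pow(19281, Rational(1, 2)), -1)) = Mul(Rational(20659, 665), Mul(Rational(1, 19281), Pow(19281, Rational(1, 2)))) = Mul(Rational(20659, 12821865), Pow(19281, Rational(1, 2)))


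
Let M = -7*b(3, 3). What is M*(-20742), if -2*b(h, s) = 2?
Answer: -145194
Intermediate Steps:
b(h, s) = -1 (b(h, s) = -½*2 = -1)
M = 7 (M = -7*(-1) = 7)
M*(-20742) = 7*(-20742) = -145194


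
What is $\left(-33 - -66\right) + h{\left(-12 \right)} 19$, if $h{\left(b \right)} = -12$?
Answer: $-195$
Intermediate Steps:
$\left(-33 - -66\right) + h{\left(-12 \right)} 19 = \left(-33 - -66\right) - 228 = \left(-33 + 66\right) - 228 = 33 - 228 = -195$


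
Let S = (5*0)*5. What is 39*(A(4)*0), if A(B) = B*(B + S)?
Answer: 0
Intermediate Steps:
S = 0 (S = 0*5 = 0)
A(B) = B**2 (A(B) = B*(B + 0) = B*B = B**2)
39*(A(4)*0) = 39*(4**2*0) = 39*(16*0) = 39*0 = 0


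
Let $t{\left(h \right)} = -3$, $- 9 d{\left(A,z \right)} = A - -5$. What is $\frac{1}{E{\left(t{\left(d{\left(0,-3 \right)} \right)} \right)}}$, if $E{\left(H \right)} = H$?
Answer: $- \frac{1}{3} \approx -0.33333$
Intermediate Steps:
$d{\left(A,z \right)} = - \frac{5}{9} - \frac{A}{9}$ ($d{\left(A,z \right)} = - \frac{A - -5}{9} = - \frac{A + 5}{9} = - \frac{5 + A}{9} = - \frac{5}{9} - \frac{A}{9}$)
$\frac{1}{E{\left(t{\left(d{\left(0,-3 \right)} \right)} \right)}} = \frac{1}{-3} = - \frac{1}{3}$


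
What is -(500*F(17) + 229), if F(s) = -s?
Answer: 8271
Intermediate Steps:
-(500*F(17) + 229) = -(500*(-1*17) + 229) = -(500*(-17) + 229) = -(-8500 + 229) = -1*(-8271) = 8271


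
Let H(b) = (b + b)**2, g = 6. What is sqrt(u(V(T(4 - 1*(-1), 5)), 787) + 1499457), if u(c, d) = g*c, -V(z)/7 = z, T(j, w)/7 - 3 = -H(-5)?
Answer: 15*sqrt(6791) ≈ 1236.1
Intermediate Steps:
H(b) = 4*b**2 (H(b) = (2*b)**2 = 4*b**2)
T(j, w) = -679 (T(j, w) = 21 + 7*(-4*(-5)**2) = 21 + 7*(-4*25) = 21 + 7*(-1*100) = 21 + 7*(-100) = 21 - 700 = -679)
V(z) = -7*z
u(c, d) = 6*c
sqrt(u(V(T(4 - 1*(-1), 5)), 787) + 1499457) = sqrt(6*(-7*(-679)) + 1499457) = sqrt(6*4753 + 1499457) = sqrt(28518 + 1499457) = sqrt(1527975) = 15*sqrt(6791)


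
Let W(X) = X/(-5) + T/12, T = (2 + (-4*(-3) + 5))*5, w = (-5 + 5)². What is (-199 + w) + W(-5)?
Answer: -2281/12 ≈ -190.08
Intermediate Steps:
w = 0 (w = 0² = 0)
T = 95 (T = (2 + (12 + 5))*5 = (2 + 17)*5 = 19*5 = 95)
W(X) = 95/12 - X/5 (W(X) = X/(-5) + 95/12 = X*(-⅕) + 95*(1/12) = -X/5 + 95/12 = 95/12 - X/5)
(-199 + w) + W(-5) = (-199 + 0) + (95/12 - ⅕*(-5)) = -199 + (95/12 + 1) = -199 + 107/12 = -2281/12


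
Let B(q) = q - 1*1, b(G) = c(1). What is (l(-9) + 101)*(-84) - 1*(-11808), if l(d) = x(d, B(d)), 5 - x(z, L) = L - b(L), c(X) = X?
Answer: 1980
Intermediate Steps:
b(G) = 1
B(q) = -1 + q (B(q) = q - 1 = -1 + q)
x(z, L) = 6 - L (x(z, L) = 5 - (L - 1*1) = 5 - (L - 1) = 5 - (-1 + L) = 5 + (1 - L) = 6 - L)
l(d) = 7 - d (l(d) = 6 - (-1 + d) = 6 + (1 - d) = 7 - d)
(l(-9) + 101)*(-84) - 1*(-11808) = ((7 - 1*(-9)) + 101)*(-84) - 1*(-11808) = ((7 + 9) + 101)*(-84) + 11808 = (16 + 101)*(-84) + 11808 = 117*(-84) + 11808 = -9828 + 11808 = 1980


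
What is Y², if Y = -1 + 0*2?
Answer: 1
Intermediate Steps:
Y = -1 (Y = -1 + 0 = -1)
Y² = (-1)² = 1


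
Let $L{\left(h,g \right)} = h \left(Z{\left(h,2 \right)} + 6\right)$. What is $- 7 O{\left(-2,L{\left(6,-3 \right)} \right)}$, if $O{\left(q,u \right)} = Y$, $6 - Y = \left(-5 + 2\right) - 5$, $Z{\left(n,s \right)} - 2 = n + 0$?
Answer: $-98$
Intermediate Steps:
$Z{\left(n,s \right)} = 2 + n$ ($Z{\left(n,s \right)} = 2 + \left(n + 0\right) = 2 + n$)
$L{\left(h,g \right)} = h \left(8 + h\right)$ ($L{\left(h,g \right)} = h \left(\left(2 + h\right) + 6\right) = h \left(8 + h\right)$)
$Y = 14$ ($Y = 6 - \left(\left(-5 + 2\right) - 5\right) = 6 - \left(-3 - 5\right) = 6 - -8 = 6 + 8 = 14$)
$O{\left(q,u \right)} = 14$
$- 7 O{\left(-2,L{\left(6,-3 \right)} \right)} = \left(-7\right) 14 = -98$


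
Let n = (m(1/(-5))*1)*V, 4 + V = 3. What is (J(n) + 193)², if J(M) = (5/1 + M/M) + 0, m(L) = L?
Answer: 39601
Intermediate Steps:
V = -1 (V = -4 + 3 = -1)
n = ⅕ (n = (1/(-5))*(-1) = -⅕*1*(-1) = -⅕*(-1) = ⅕ ≈ 0.20000)
J(M) = 6 (J(M) = (5*1 + 1) + 0 = (5 + 1) + 0 = 6 + 0 = 6)
(J(n) + 193)² = (6 + 193)² = 199² = 39601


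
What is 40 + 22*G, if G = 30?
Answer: 700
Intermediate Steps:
40 + 22*G = 40 + 22*30 = 40 + 660 = 700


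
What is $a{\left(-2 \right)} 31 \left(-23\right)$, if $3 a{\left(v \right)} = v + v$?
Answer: $\frac{2852}{3} \approx 950.67$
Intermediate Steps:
$a{\left(v \right)} = \frac{2 v}{3}$ ($a{\left(v \right)} = \frac{v + v}{3} = \frac{2 v}{3}$)
$a{\left(-2 \right)} 31 \left(-23\right) = \frac{2}{3} \left(-2\right) 31 \left(-23\right) = \left(- \frac{4}{3}\right) 31 \left(-23\right) = \left(- \frac{124}{3}\right) \left(-23\right) = \frac{2852}{3}$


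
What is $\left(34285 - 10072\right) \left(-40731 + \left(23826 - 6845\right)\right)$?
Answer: $-575058750$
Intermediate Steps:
$\left(34285 - 10072\right) \left(-40731 + \left(23826 - 6845\right)\right) = 24213 \left(-40731 + \left(23826 - 6845\right)\right) = 24213 \left(-40731 + 16981\right) = 24213 \left(-23750\right) = -575058750$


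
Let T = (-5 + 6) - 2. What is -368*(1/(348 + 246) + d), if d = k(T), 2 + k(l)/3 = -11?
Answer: 4262360/297 ≈ 14351.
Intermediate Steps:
T = -1 (T = 1 - 2 = -1)
k(l) = -39 (k(l) = -6 + 3*(-11) = -6 - 33 = -39)
d = -39
-368*(1/(348 + 246) + d) = -368*(1/(348 + 246) - 39) = -368*(1/594 - 39) = -368*(-23165/594) = 4262360/297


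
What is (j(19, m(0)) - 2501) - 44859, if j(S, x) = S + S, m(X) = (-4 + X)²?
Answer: -47322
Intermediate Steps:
j(S, x) = 2*S
(j(19, m(0)) - 2501) - 44859 = (2*19 - 2501) - 44859 = (38 - 2501) - 44859 = -2463 - 44859 = -47322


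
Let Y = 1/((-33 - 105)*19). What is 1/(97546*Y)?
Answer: -69/2567 ≈ -0.026880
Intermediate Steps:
Y = -1/2622 (Y = 1/(-138*19) = 1/(-2622) = -1/2622 ≈ -0.00038139)
1/(97546*Y) = 1/(97546*(-1/2622)) = (1/97546)*(-2622) = -69/2567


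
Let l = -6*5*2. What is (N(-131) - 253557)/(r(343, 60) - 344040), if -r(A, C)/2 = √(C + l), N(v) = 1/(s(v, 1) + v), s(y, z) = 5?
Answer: 31948183/43349040 ≈ 0.73700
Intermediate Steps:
l = -60 (l = -30*2 = -60)
N(v) = 1/(5 + v)
r(A, C) = -2*√(-60 + C) (r(A, C) = -2*√(C - 60) = -2*√(-60 + C))
(N(-131) - 253557)/(r(343, 60) - 344040) = (1/(5 - 131) - 253557)/(-2*√(-60 + 60) - 344040) = (1/(-126) - 253557)/(-2*√0 - 344040) = (-1/126 - 253557)/(-2*0 - 344040) = -31948183/(126*(0 - 344040)) = -31948183/126/(-344040) = -31948183/126*(-1/344040) = 31948183/43349040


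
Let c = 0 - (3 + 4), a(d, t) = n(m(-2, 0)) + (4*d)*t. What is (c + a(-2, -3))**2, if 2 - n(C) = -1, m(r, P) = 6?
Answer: 400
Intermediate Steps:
n(C) = 3 (n(C) = 2 - 1*(-1) = 2 + 1 = 3)
a(d, t) = 3 + 4*d*t (a(d, t) = 3 + (4*d)*t = 3 + 4*d*t)
c = -7 (c = 0 - 1*7 = 0 - 7 = -7)
(c + a(-2, -3))**2 = (-7 + (3 + 4*(-2)*(-3)))**2 = (-7 + (3 + 24))**2 = (-7 + 27)**2 = 20**2 = 400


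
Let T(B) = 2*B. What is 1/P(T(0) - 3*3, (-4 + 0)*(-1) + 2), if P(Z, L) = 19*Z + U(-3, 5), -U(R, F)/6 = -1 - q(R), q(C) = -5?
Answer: -1/195 ≈ -0.0051282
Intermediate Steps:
U(R, F) = -24 (U(R, F) = -6*(-1 - 1*(-5)) = -6*(-1 + 5) = -6*4 = -24)
P(Z, L) = -24 + 19*Z (P(Z, L) = 19*Z - 24 = -24 + 19*Z)
1/P(T(0) - 3*3, (-4 + 0)*(-1) + 2) = 1/(-24 + 19*(2*0 - 3*3)) = 1/(-24 + 19*(0 - 9)) = 1/(-24 + 19*(-9)) = 1/(-24 - 171) = 1/(-195) = -1/195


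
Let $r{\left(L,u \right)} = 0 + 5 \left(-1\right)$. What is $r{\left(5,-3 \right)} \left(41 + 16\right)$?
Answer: $-285$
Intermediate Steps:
$r{\left(L,u \right)} = -5$ ($r{\left(L,u \right)} = 0 - 5 = -5$)
$r{\left(5,-3 \right)} \left(41 + 16\right) = - 5 \left(41 + 16\right) = \left(-5\right) 57 = -285$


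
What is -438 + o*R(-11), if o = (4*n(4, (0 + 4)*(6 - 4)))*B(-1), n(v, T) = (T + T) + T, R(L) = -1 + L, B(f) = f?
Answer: 714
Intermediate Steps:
n(v, T) = 3*T (n(v, T) = 2*T + T = 3*T)
o = -96 (o = (4*(3*((0 + 4)*(6 - 4))))*(-1) = (4*(3*(4*2)))*(-1) = (4*(3*8))*(-1) = (4*24)*(-1) = 96*(-1) = -96)
-438 + o*R(-11) = -438 - 96*(-1 - 11) = -438 - 96*(-12) = -438 + 1152 = 714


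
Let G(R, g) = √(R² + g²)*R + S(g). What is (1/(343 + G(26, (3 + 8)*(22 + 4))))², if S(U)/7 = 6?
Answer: 55899297/3091676594505409 - 520520*√122/3091676594505409 ≈ 1.6221e-8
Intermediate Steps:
S(U) = 42 (S(U) = 7*6 = 42)
G(R, g) = 42 + R*√(R² + g²) (G(R, g) = √(R² + g²)*R + 42 = R*√(R² + g²) + 42 = 42 + R*√(R² + g²))
(1/(343 + G(26, (3 + 8)*(22 + 4))))² = (1/(343 + (42 + 26*√(26² + ((3 + 8)*(22 + 4))²))))² = (1/(343 + (42 + 26*√(676 + (11*26)²))))² = (1/(343 + (42 + 26*√(676 + 286²))))² = (1/(343 + (42 + 26*√(676 + 81796))))² = (1/(343 + (42 + 26*√82472)))² = (1/(343 + (42 + 26*(26*√122))))² = (1/(343 + (42 + 676*√122)))² = (1/(385 + 676*√122))² = (385 + 676*√122)⁻²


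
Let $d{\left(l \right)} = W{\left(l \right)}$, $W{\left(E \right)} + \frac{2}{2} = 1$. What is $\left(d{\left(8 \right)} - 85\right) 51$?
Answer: $-4335$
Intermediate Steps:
$W{\left(E \right)} = 0$ ($W{\left(E \right)} = -1 + 1 = 0$)
$d{\left(l \right)} = 0$
$\left(d{\left(8 \right)} - 85\right) 51 = \left(0 - 85\right) 51 = \left(-85\right) 51 = -4335$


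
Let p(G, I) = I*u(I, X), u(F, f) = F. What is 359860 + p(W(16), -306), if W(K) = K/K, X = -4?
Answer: 453496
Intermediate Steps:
W(K) = 1
p(G, I) = I² (p(G, I) = I*I = I²)
359860 + p(W(16), -306) = 359860 + (-306)² = 359860 + 93636 = 453496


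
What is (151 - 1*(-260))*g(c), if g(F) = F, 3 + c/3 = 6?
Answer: 3699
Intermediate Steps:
c = 9 (c = -9 + 3*6 = -9 + 18 = 9)
(151 - 1*(-260))*g(c) = (151 - 1*(-260))*9 = (151 + 260)*9 = 411*9 = 3699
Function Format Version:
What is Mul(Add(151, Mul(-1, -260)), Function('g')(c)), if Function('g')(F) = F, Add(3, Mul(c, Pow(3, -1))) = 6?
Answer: 3699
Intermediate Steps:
c = 9 (c = Add(-9, Mul(3, 6)) = Add(-9, 18) = 9)
Mul(Add(151, Mul(-1, -260)), Function('g')(c)) = Mul(Add(151, Mul(-1, -260)), 9) = Mul(Add(151, 260), 9) = Mul(411, 9) = 3699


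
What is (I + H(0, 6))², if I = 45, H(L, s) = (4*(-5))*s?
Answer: 5625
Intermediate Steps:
H(L, s) = -20*s
(I + H(0, 6))² = (45 - 20*6)² = (45 - 120)² = (-75)² = 5625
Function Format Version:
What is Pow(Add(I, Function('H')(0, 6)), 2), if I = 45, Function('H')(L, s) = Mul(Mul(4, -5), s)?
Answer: 5625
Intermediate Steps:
Function('H')(L, s) = Mul(-20, s)
Pow(Add(I, Function('H')(0, 6)), 2) = Pow(Add(45, Mul(-20, 6)), 2) = Pow(Add(45, -120), 2) = Pow(-75, 2) = 5625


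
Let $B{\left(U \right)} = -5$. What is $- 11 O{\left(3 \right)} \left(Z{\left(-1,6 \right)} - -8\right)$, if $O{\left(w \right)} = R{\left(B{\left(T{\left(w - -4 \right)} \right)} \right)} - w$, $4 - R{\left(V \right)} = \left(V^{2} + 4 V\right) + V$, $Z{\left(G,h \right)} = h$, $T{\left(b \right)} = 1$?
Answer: $-154$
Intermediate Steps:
$R{\left(V \right)} = 4 - V^{2} - 5 V$ ($R{\left(V \right)} = 4 - \left(\left(V^{2} + 4 V\right) + V\right) = 4 - \left(V^{2} + 5 V\right) = 4 - V^{2} - 5 V$)
$O{\left(w \right)} = 4 - w$ ($O{\left(w \right)} = \left(4 - \left(-5\right)^{2} - -25\right) - w = \left(4 - 25 + 25\right) - w = 4 - w$)
$- 11 O{\left(3 \right)} \left(Z{\left(-1,6 \right)} - -8\right) = - 11 \left(4 - 3\right) \left(6 - -8\right) = - 11 \left(4 - 3\right) \left(6 + 8\right) = \left(-11\right) 1 \cdot 14 = \left(-11\right) 14 = -154$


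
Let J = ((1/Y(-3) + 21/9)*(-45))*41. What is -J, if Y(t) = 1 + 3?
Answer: 19065/4 ≈ 4766.3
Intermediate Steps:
Y(t) = 4
J = -19065/4 (J = ((1/4 + 21/9)*(-45))*41 = ((1*(¼) + 21*(⅑))*(-45))*41 = ((¼ + 7/3)*(-45))*41 = ((31/12)*(-45))*41 = -465/4*41 = -19065/4 ≈ -4766.3)
-J = -1*(-19065/4) = 19065/4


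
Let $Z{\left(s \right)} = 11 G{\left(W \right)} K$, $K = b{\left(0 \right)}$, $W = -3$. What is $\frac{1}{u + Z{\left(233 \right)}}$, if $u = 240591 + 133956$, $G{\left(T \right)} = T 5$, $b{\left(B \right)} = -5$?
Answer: $\frac{1}{375372} \approx 2.664 \cdot 10^{-6}$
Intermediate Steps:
$G{\left(T \right)} = 5 T$
$K = -5$
$u = 374547$
$Z{\left(s \right)} = 825$ ($Z{\left(s \right)} = 11 \cdot 5 \left(-3\right) \left(-5\right) = 11 \left(-15\right) \left(-5\right) = \left(-165\right) \left(-5\right) = 825$)
$\frac{1}{u + Z{\left(233 \right)}} = \frac{1}{374547 + 825} = \frac{1}{375372}$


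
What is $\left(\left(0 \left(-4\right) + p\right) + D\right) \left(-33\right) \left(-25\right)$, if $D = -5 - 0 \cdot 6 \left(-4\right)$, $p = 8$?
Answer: $2475$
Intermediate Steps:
$D = -5$ ($D = -5 - 0 \left(-4\right) = -5 - 0 = -5 + 0 = -5$)
$\left(\left(0 \left(-4\right) + p\right) + D\right) \left(-33\right) \left(-25\right) = \left(\left(0 \left(-4\right) + 8\right) - 5\right) \left(-33\right) \left(-25\right) = \left(\left(0 + 8\right) - 5\right) \left(-33\right) \left(-25\right) = \left(8 - 5\right) \left(-33\right) \left(-25\right) = 3 \left(-33\right) \left(-25\right) = \left(-99\right) \left(-25\right) = 2475$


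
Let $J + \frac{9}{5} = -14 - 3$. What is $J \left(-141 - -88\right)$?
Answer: $\frac{4982}{5} \approx 996.4$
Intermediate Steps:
$J = - \frac{94}{5}$ ($J = - \frac{9}{5} - 17 = - \frac{94}{5} \approx -18.8$)
$J \left(-141 - -88\right) = - \frac{94 \left(-141 - -88\right)}{5} = - \frac{94 \left(-141 + 88\right)}{5} = \left(- \frac{94}{5}\right) \left(-53\right) = \frac{4982}{5}$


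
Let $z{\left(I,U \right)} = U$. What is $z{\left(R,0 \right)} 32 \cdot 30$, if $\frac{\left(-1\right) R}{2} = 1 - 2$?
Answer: $0$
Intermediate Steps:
$R = 2$ ($R = - 2 \left(1 - 2\right) = \left(-2\right) \left(-1\right) = 2$)
$z{\left(R,0 \right)} 32 \cdot 30 = 0 \cdot 32 \cdot 30 = 0 \cdot 30 = 0$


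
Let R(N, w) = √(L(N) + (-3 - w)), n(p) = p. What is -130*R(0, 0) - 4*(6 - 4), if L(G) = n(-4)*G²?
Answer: -8 - 130*I*√3 ≈ -8.0 - 225.17*I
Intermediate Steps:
L(G) = -4*G²
R(N, w) = √(-3 - w - 4*N²) (R(N, w) = √(-4*N² + (-3 - w)) = √(-3 - w - 4*N²))
-130*R(0, 0) - 4*(6 - 4) = -130*√(-3 - 1*0 - 4*0²) - 4*(6 - 4) = -130*√(-3 + 0 - 4*0) - 4*2 = -130*√(-3 + 0 + 0) - 8 = -130*I*√3 - 8 = -8 - 130*I*√3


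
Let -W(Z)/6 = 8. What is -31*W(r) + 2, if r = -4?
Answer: 1490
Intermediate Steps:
W(Z) = -48 (W(Z) = -6*8 = -48)
-31*W(r) + 2 = -31*(-48) + 2 = 1488 + 2 = 1490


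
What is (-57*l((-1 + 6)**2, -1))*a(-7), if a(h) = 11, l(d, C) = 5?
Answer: -3135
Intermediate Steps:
(-57*l((-1 + 6)**2, -1))*a(-7) = -57*5*11 = -285*11 = -3135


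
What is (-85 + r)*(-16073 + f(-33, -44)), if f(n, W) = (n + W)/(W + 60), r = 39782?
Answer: -10211854765/16 ≈ -6.3824e+8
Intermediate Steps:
f(n, W) = (W + n)/(60 + W)
(-85 + r)*(-16073 + f(-33, -44)) = (-85 + 39782)*(-16073 + (-44 - 33)/(60 - 44)) = 39697*(-16073 - 77/16) = 39697*(-257245/16) = -10211854765/16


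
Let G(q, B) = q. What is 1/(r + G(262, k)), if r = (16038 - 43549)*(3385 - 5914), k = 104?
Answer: 1/69575581 ≈ 1.4373e-8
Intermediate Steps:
r = 69575319 (r = -27511*(-2529) = 69575319)
1/(r + G(262, k)) = 1/(69575319 + 262) = 1/69575581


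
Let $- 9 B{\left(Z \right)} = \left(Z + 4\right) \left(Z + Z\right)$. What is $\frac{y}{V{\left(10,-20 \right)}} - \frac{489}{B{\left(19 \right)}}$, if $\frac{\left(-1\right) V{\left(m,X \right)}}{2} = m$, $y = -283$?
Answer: $\frac{167681}{8740} \approx 19.185$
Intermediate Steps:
$B{\left(Z \right)} = - \frac{2 Z \left(4 + Z\right)}{9}$ ($B{\left(Z \right)} = - \frac{\left(Z + 4\right) \left(Z + Z\right)}{9} = - \frac{\left(4 + Z\right) 2 Z}{9} = - \frac{2 Z \left(4 + Z\right)}{9}$)
$V{\left(m,X \right)} = - 2 m$
$\frac{y}{V{\left(10,-20 \right)}} - \frac{489}{B{\left(19 \right)}} = - \frac{283}{\left(-2\right) 10} - \frac{489}{\left(- \frac{2}{9}\right) 19 \left(4 + 19\right)} = - \frac{283}{-20} - \frac{489}{\left(- \frac{2}{9}\right) 19 \cdot 23} = \left(-283\right) \left(- \frac{1}{20}\right) - \frac{489}{- \frac{874}{9}} = \frac{283}{20} - - \frac{4401}{874} = \frac{283}{20} + \frac{4401}{874} = \frac{167681}{8740}$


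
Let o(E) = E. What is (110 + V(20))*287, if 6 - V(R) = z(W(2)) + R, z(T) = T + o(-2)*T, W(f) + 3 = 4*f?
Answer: 28987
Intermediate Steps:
W(f) = -3 + 4*f
z(T) = -T (z(T) = T - 2*T = -T)
V(R) = 11 - R (V(R) = 6 - (-(-3 + 4*2) + R) = 6 - (-(-3 + 8) + R) = 6 - (-1*5 + R) = 6 - (-5 + R) = 6 + (5 - R) = 11 - R)
(110 + V(20))*287 = (110 + (11 - 1*20))*287 = (110 + (11 - 20))*287 = (110 - 9)*287 = 101*287 = 28987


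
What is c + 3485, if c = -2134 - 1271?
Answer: 80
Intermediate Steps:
c = -3405
c + 3485 = -3405 + 3485 = 80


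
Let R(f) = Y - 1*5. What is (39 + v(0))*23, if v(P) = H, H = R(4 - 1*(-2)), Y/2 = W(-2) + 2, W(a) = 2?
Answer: 966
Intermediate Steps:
Y = 8 (Y = 2*(2 + 2) = 2*4 = 8)
R(f) = 3 (R(f) = 8 - 1*5 = 8 - 5 = 3)
H = 3
v(P) = 3
(39 + v(0))*23 = (39 + 3)*23 = 42*23 = 966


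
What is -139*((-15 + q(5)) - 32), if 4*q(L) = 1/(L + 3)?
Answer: 208917/32 ≈ 6528.7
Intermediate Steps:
q(L) = 1/(4*(3 + L)) (q(L) = 1/(4*(L + 3)) = 1/(4*(3 + L)))
-139*((-15 + q(5)) - 32) = -139*((-15 + 1/(4*(3 + 5))) - 32) = -139*((-15 + (¼)/8) - 32) = -139*((-15 + (¼)*(⅛)) - 32) = -139*((-15 + 1/32) - 32) = -139*(-479/32 - 32) = -139*(-1503/32) = 208917/32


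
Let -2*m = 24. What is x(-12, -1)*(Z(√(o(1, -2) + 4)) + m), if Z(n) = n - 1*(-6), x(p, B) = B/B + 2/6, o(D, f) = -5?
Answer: -8 + 4*I/3 ≈ -8.0 + 1.3333*I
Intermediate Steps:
x(p, B) = 4/3 (x(p, B) = 1 + 2*(⅙) = 1 + ⅓ = 4/3)
Z(n) = 6 + n (Z(n) = n + 6 = 6 + n)
m = -12 (m = -½*24 = -12)
x(-12, -1)*(Z(√(o(1, -2) + 4)) + m) = 4*((6 + √(-5 + 4)) - 12)/3 = 4*((6 + √(-1)) - 12)/3 = 4*((6 + I) - 12)/3 = 4*(-6 + I)/3 = -8 + 4*I/3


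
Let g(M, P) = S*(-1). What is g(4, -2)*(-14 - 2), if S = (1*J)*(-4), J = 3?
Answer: -192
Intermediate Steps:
S = -12 (S = (1*3)*(-4) = 3*(-4) = -12)
g(M, P) = 12 (g(M, P) = -12*(-1) = 12)
g(4, -2)*(-14 - 2) = 12*(-14 - 2) = 12*(-16) = -192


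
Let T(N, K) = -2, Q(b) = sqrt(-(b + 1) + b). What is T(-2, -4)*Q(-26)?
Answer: -2*I ≈ -2.0*I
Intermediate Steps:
Q(b) = I (Q(b) = sqrt(-(1 + b) + b) = sqrt((-1 - b) + b) = sqrt(-1) = I)
T(-2, -4)*Q(-26) = -2*I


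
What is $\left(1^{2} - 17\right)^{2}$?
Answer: $256$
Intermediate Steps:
$\left(1^{2} - 17\right)^{2} = \left(1 - 17\right)^{2} = \left(-16\right)^{2} = 256$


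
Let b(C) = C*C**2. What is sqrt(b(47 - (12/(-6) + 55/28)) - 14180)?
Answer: sqrt(13811298571)/392 ≈ 299.80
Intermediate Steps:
b(C) = C**3
sqrt(b(47 - (12/(-6) + 55/28)) - 14180) = sqrt((47 - (12/(-6) + 55/28))**3 - 14180) = sqrt((47 - (12*(-1/6) + 55*(1/28)))**3 - 14180) = sqrt((47 - (-2 + 55/28))**3 - 14180) = sqrt((47 - 1*(-1/28))**3 - 14180) = sqrt((47 + 1/28)**3 - 14180) = sqrt((1317/28)**3 - 14180) = sqrt(2284322013/21952 - 14180) = sqrt(1973042653/21952) = sqrt(13811298571)/392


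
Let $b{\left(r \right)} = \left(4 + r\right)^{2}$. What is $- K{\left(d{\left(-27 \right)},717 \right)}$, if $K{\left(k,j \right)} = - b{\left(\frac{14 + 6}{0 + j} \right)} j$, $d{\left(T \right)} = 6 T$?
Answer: $\frac{8340544}{717} \approx 11633.0$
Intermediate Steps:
$K{\left(k,j \right)} = - j \left(4 + \frac{20}{j}\right)^{2}$ ($K{\left(k,j \right)} = - \left(4 + \frac{14 + 6}{0 + j}\right)^{2} j = - \left(4 + \frac{20}{j}\right)^{2} j = - j \left(4 + \frac{20}{j}\right)^{2}$)
$- K{\left(d{\left(-27 \right)},717 \right)} = - \frac{\left(-16\right) \left(5 + 717\right)^{2}}{717} = - \frac{\left(-16\right) 722^{2}}{717} = - \frac{\left(-16\right) 521284}{717} = \left(-1\right) \left(- \frac{8340544}{717}\right) = \frac{8340544}{717}$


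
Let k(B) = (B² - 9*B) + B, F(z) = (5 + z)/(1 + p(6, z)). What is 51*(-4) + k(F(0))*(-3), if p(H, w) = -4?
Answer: -757/3 ≈ -252.33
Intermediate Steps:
F(z) = -5/3 - z/3 (F(z) = (5 + z)/(1 - 4) = (5 + z)/(-3) = (5 + z)*(-⅓) = -5/3 - z/3)
k(B) = B² - 8*B
51*(-4) + k(F(0))*(-3) = 51*(-4) + ((-5/3 - ⅓*0)*(-8 + (-5/3 - ⅓*0)))*(-3) = -204 + ((-5/3 + 0)*(-8 + (-5/3 + 0)))*(-3) = -204 - 5*(-8 - 5/3)/3*(-3) = -204 - 5/3*(-29/3)*(-3) = -204 + (145/9)*(-3) = -204 - 145/3 = -757/3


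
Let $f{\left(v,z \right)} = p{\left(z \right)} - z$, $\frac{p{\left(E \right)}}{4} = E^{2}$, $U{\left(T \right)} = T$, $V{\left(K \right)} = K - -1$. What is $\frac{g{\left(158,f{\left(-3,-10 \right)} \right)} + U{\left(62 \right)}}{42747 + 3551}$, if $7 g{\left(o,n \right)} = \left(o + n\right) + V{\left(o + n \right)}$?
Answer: $\frac{1571}{324086} \approx 0.0048475$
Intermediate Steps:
$V{\left(K \right)} = 1 + K$ ($V{\left(K \right)} = K + 1 = 1 + K$)
$p{\left(E \right)} = 4 E^{2}$
$f{\left(v,z \right)} = - z + 4 z^{2}$ ($f{\left(v,z \right)} = 4 z^{2} - z = - z + 4 z^{2}$)
$g{\left(o,n \right)} = \frac{1}{7} + \frac{2 n}{7} + \frac{2 o}{7}$ ($g{\left(o,n \right)} = \frac{\left(o + n\right) + \left(1 + \left(o + n\right)\right)}{7} = \frac{\left(n + o\right) + \left(1 + \left(n + o\right)\right)}{7} = \frac{\left(n + o\right) + \left(1 + n + o\right)}{7} = \frac{1 + 2 n + 2 o}{7} = \frac{1}{7} + \frac{2 n}{7} + \frac{2 o}{7}$)
$\frac{g{\left(158,f{\left(-3,-10 \right)} \right)} + U{\left(62 \right)}}{42747 + 3551} = \frac{\left(\frac{1}{7} + \frac{2 \left(- 10 \left(-1 + 4 \left(-10\right)\right)\right)}{7} + \frac{2}{7} \cdot 158\right) + 62}{42747 + 3551} = \frac{\left(\frac{1}{7} + \frac{2 \left(- 10 \left(-1 - 40\right)\right)}{7} + \frac{316}{7}\right) + 62}{46298} = \left(\left(\frac{1}{7} + \frac{2 \left(\left(-10\right) \left(-41\right)\right)}{7} + \frac{316}{7}\right) + 62\right) \frac{1}{46298} = \left(\left(\frac{1}{7} + \frac{2}{7} \cdot 410 + \frac{316}{7}\right) + 62\right) \frac{1}{46298} = \left(\left(\frac{1}{7} + \frac{820}{7} + \frac{316}{7}\right) + 62\right) \frac{1}{46298} = \left(\frac{1137}{7} + 62\right) \frac{1}{46298} = \frac{1571}{7} \cdot \frac{1}{46298} = \frac{1571}{324086}$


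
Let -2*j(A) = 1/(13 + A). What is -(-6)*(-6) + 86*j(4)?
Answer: -655/17 ≈ -38.529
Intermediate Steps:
j(A) = -1/(2*(13 + A))
-(-6)*(-6) + 86*j(4) = -(-6)*(-6) + 86*(-1/(26 + 2*4)) = -1*36 + 86*(-1/(26 + 8)) = -36 + 86*(-1/34) = -36 - 43/17 = -655/17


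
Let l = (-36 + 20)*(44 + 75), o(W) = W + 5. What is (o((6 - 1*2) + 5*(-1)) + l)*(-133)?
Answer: 252700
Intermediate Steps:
o(W) = 5 + W
l = -1904 (l = -16*119 = -1904)
(o((6 - 1*2) + 5*(-1)) + l)*(-133) = ((5 + ((6 - 1*2) + 5*(-1))) - 1904)*(-133) = ((5 + ((6 - 2) - 5)) - 1904)*(-133) = ((5 + (4 - 5)) - 1904)*(-133) = ((5 - 1) - 1904)*(-133) = (4 - 1904)*(-133) = -1900*(-133) = 252700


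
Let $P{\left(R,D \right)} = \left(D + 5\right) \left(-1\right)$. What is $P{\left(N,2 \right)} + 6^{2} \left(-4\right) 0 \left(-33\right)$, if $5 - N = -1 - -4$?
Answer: $-7$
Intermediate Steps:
$N = 2$ ($N = 5 - \left(-1 - -4\right) = 5 - \left(-1 + 4\right) = 5 - 3 = 2$)
$P{\left(R,D \right)} = -5 - D$ ($P{\left(R,D \right)} = \left(5 + D\right) \left(-1\right) = -5 - D$)
$P{\left(N,2 \right)} + 6^{2} \left(-4\right) 0 \left(-33\right) = \left(-5 - 2\right) + 6^{2} \left(-4\right) 0 \left(-33\right) = \left(-5 - 2\right) + 36 \left(-4\right) 0 \left(-33\right) = -7 + \left(-144\right) 0 \left(-33\right) = -7 + 0 \left(-33\right) = -7 + 0 = -7$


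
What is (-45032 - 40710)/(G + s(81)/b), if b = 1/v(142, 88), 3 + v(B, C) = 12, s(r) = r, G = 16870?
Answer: -85742/17599 ≈ -4.8720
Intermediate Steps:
v(B, C) = 9 (v(B, C) = -3 + 12 = 9)
b = ⅑ (b = 1/9 = ⅑ ≈ 0.11111)
(-45032 - 40710)/(G + s(81)/b) = (-45032 - 40710)/(16870 + 81/(⅑)) = -85742/(16870 + 81*9) = -85742/(16870 + 729) = -85742/17599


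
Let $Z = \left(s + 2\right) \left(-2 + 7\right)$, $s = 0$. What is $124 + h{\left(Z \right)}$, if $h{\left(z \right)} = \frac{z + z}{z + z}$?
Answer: $125$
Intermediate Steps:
$Z = 10$ ($Z = \left(0 + 2\right) \left(-2 + 7\right) = 2 \cdot 5 = 10$)
$h{\left(z \right)} = 1$ ($h{\left(z \right)} = \frac{2 z}{2 z} = 2 z \frac{1}{2 z} = 1$)
$124 + h{\left(Z \right)} = 124 + 1 = 125$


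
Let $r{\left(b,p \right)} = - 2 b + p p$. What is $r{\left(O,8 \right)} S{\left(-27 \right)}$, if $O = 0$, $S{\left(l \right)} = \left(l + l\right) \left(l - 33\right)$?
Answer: $207360$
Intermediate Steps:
$S{\left(l \right)} = 2 l \left(-33 + l\right)$
$r{\left(b,p \right)} = p^{2} - 2 b$ ($r{\left(b,p \right)} = - 2 b + p^{2} = p^{2} - 2 b$)
$r{\left(O,8 \right)} S{\left(-27 \right)} = \left(8^{2} - 0\right) 2 \left(-27\right) \left(-33 - 27\right) = \left(64 + 0\right) 2 \left(-27\right) \left(-60\right) = 64 \cdot 3240 = 207360$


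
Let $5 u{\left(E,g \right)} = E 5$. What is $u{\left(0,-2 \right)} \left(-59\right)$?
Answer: $0$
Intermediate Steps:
$u{\left(E,g \right)} = E$ ($u{\left(E,g \right)} = \frac{E 5}{5} = \frac{5 E}{5} = E$)
$u{\left(0,-2 \right)} \left(-59\right) = 0 \left(-59\right) = 0$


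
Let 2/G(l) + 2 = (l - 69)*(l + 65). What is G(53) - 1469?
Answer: -1388206/945 ≈ -1469.0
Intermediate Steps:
G(l) = 2/(-2 + (-69 + l)*(65 + l)) (G(l) = 2/(-2 + (l - 69)*(l + 65)) = 2/(-2 + (-69 + l)*(65 + l)))
G(53) - 1469 = 2/(-4487 + 53**2 - 4*53) - 1469 = 2/(-4487 + 2809 - 212) - 1469 = 2/(-1890) - 1469 = 2*(-1/1890) - 1469 = -1/945 - 1469 = -1388206/945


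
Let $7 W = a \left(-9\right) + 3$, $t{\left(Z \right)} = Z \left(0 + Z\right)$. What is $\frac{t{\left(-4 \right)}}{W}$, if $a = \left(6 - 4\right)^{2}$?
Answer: $- \frac{112}{33} \approx -3.3939$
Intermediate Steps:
$t{\left(Z \right)} = Z^{2}$ ($t{\left(Z \right)} = Z Z = Z^{2}$)
$a = 4$ ($a = 2^{2} = 4$)
$W = - \frac{33}{7}$ ($W = \frac{4 \left(-9\right) + 3}{7} = \frac{-36 + 3}{7} = \frac{1}{7} \left(-33\right) = - \frac{33}{7} \approx -4.7143$)
$\frac{t{\left(-4 \right)}}{W} = \frac{\left(-4\right)^{2}}{- \frac{33}{7}} = 16 \left(- \frac{7}{33}\right) = - \frac{112}{33}$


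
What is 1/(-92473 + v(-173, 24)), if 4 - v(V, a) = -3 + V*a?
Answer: -1/88314 ≈ -1.1323e-5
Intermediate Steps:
v(V, a) = 7 - V*a (v(V, a) = 4 - (-3 + V*a) = 4 + (3 - V*a) = 7 - V*a)
1/(-92473 + v(-173, 24)) = 1/(-92473 + (7 - 1*(-173)*24)) = 1/(-92473 + (7 + 4152)) = 1/(-92473 + 4159) = 1/(-88314) = -1/88314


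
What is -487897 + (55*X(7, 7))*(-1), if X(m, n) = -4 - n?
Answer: -487292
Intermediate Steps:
-487897 + (55*X(7, 7))*(-1) = -487897 + (55*(-4 - 1*7))*(-1) = -487897 + (55*(-4 - 7))*(-1) = -487897 + (55*(-11))*(-1) = -487897 - 605*(-1) = -487897 + 605 = -487292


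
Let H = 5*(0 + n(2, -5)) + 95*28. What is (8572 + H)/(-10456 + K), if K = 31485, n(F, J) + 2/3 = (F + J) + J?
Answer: 33566/63087 ≈ 0.53206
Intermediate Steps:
n(F, J) = -2/3 + F + 2*J (n(F, J) = -2/3 + ((F + J) + J) = -2/3 + (F + 2*J) = -2/3 + F + 2*J)
H = 7850/3 (H = 5*(0 + (-2/3 + 2 + 2*(-5))) + 95*28 = 5*(0 + (-2/3 + 2 - 10)) + 2660 = 5*(0 - 26/3) + 2660 = 5*(-26/3) + 2660 = -130/3 + 2660 = 7850/3 ≈ 2616.7)
(8572 + H)/(-10456 + K) = (8572 + 7850/3)/(-10456 + 31485) = (33566/3)/21029 = (33566/3)*(1/21029) = 33566/63087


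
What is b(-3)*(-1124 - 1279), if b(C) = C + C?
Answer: 14418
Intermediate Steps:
b(C) = 2*C
b(-3)*(-1124 - 1279) = (2*(-3))*(-1124 - 1279) = -6*(-2403) = 14418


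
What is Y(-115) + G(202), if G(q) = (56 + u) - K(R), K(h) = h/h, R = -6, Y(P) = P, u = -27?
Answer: -87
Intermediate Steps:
K(h) = 1
G(q) = 28 (G(q) = (56 - 27) - 1*1 = 29 - 1 = 28)
Y(-115) + G(202) = -115 + 28 = -87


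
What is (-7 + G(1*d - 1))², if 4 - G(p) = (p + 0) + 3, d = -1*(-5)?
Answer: 100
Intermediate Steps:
d = 5
G(p) = 1 - p (G(p) = 4 - ((p + 0) + 3) = 4 - (p + 3) = 4 - (3 + p) = 4 + (-3 - p) = 1 - p)
(-7 + G(1*d - 1))² = (-7 + (1 - (1*5 - 1)))² = (-7 + (1 - (5 - 1)))² = (-7 + (1 - 1*4))² = (-7 + (1 - 4))² = (-7 - 3)² = (-10)² = 100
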